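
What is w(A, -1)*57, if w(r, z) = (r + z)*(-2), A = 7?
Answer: -684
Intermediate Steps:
w(r, z) = -2*r - 2*z
w(A, -1)*57 = (-2*7 - 2*(-1))*57 = (-14 + 2)*57 = -12*57 = -684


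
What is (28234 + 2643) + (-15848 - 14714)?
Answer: 315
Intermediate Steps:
(28234 + 2643) + (-15848 - 14714) = 30877 - 30562 = 315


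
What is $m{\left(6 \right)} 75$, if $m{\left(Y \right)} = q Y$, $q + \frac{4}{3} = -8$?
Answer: $-4200$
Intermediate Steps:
$q = - \frac{28}{3}$ ($q = - \frac{4}{3} - 8 = - \frac{28}{3} \approx -9.3333$)
$m{\left(Y \right)} = - \frac{28 Y}{3}$
$m{\left(6 \right)} 75 = \left(- \frac{28}{3}\right) 6 \cdot 75 = \left(-56\right) 75 = -4200$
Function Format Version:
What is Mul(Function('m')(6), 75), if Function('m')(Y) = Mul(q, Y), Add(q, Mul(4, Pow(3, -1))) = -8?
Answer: -4200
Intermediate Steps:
q = Rational(-28, 3) (q = Add(Rational(-4, 3), -8) = Rational(-28, 3) ≈ -9.3333)
Function('m')(Y) = Mul(Rational(-28, 3), Y)
Mul(Function('m')(6), 75) = Mul(Mul(Rational(-28, 3), 6), 75) = Mul(-56, 75) = -4200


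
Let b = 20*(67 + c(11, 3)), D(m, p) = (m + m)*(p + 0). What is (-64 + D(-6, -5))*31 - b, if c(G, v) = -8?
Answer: -1304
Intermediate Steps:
D(m, p) = 2*m*p (D(m, p) = (2*m)*p = 2*m*p)
b = 1180 (b = 20*(67 - 8) = 20*59 = 1180)
(-64 + D(-6, -5))*31 - b = (-64 + 2*(-6)*(-5))*31 - 1*1180 = (-64 + 60)*31 - 1180 = -4*31 - 1180 = -124 - 1180 = -1304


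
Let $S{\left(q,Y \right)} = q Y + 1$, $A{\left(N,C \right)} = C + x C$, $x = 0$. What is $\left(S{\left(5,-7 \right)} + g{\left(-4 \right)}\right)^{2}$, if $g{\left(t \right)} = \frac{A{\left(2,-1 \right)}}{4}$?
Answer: $\frac{18769}{16} \approx 1173.1$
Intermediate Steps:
$A{\left(N,C \right)} = C$ ($A{\left(N,C \right)} = C + 0 C = C + 0 = C$)
$g{\left(t \right)} = - \frac{1}{4}$
$S{\left(q,Y \right)} = 1 + Y q$ ($S{\left(q,Y \right)} = Y q + 1 = 1 + Y q$)
$\left(S{\left(5,-7 \right)} + g{\left(-4 \right)}\right)^{2} = \left(\left(1 - 35\right) - \frac{1}{4}\right)^{2} = \left(-34 - \frac{1}{4}\right)^{2} = \left(- \frac{137}{4}\right)^{2} = \frac{18769}{16}$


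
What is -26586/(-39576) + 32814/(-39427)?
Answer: -41740107/260060492 ≈ -0.16050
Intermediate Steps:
-26586/(-39576) + 32814/(-39427) = -26586*(-1/39576) + 32814*(-1/39427) = 4431/6596 - 32814/39427 = -41740107/260060492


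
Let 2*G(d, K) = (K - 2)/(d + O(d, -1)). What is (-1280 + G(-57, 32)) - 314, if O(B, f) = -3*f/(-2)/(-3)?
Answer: -180152/113 ≈ -1594.3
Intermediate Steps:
O(B, f) = -f/2 (O(B, f) = -3*f*(-½)*(-1)/3 = -3*(-f/2)*(-1)/3 = -f/2)
G(d, K) = (-2 + K)/(2*(½ + d)) (G(d, K) = ((K - 2)/(d - ½*(-1)))/2 = ((-2 + K)/(d + ½))/2 = ((-2 + K)/(½ + d))/2 = (-2 + K)/(2*(½ + d)))
(-1280 + G(-57, 32)) - 314 = (-1280 + (-2 + 32)/(1 + 2*(-57))) - 314 = (-1280 + 30/(1 - 114)) - 314 = (-1280 + 30/(-113)) - 314 = (-1280 - 1/113*30) - 314 = (-1280 - 30/113) - 314 = -144670/113 - 314 = -180152/113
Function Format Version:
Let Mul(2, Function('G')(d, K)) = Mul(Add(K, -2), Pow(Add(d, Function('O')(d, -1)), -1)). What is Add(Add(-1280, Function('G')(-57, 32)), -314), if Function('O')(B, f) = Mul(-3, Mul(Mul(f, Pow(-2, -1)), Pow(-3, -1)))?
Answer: Rational(-180152, 113) ≈ -1594.3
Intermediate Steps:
Function('O')(B, f) = Mul(Rational(-1, 2), f) (Function('O')(B, f) = Mul(-3, Mul(Mul(f, Rational(-1, 2)), Rational(-1, 3))) = Mul(-3, Mul(Mul(Rational(-1, 2), f), Rational(-1, 3))) = Mul(-3, Mul(Rational(1, 6), f)) = Mul(Rational(-1, 2), f))
Function('G')(d, K) = Mul(Rational(1, 2), Pow(Add(Rational(1, 2), d), -1), Add(-2, K)) (Function('G')(d, K) = Mul(Rational(1, 2), Mul(Add(K, -2), Pow(Add(d, Mul(Rational(-1, 2), -1)), -1))) = Mul(Rational(1, 2), Mul(Add(-2, K), Pow(Add(d, Rational(1, 2)), -1))) = Mul(Rational(1, 2), Mul(Add(-2, K), Pow(Add(Rational(1, 2), d), -1))) = Mul(Rational(1, 2), Mul(Pow(Add(Rational(1, 2), d), -1), Add(-2, K))) = Mul(Rational(1, 2), Pow(Add(Rational(1, 2), d), -1), Add(-2, K)))
Add(Add(-1280, Function('G')(-57, 32)), -314) = Add(Add(-1280, Mul(Pow(Add(1, Mul(2, -57)), -1), Add(-2, 32))), -314) = Add(Add(-1280, Mul(Pow(Add(1, -114), -1), 30)), -314) = Add(Add(-1280, Mul(Pow(-113, -1), 30)), -314) = Add(Add(-1280, Mul(Rational(-1, 113), 30)), -314) = Add(Add(-1280, Rational(-30, 113)), -314) = Add(Rational(-144670, 113), -314) = Rational(-180152, 113)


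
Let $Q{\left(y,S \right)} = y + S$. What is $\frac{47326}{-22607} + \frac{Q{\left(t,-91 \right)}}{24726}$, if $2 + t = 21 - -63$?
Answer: $- \frac{30009901}{14332838} \approx -2.0938$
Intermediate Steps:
$t = 82$ ($t = -2 + \left(21 - -63\right) = -2 + \left(21 + 63\right) = -2 + 84 = 82$)
$Q{\left(y,S \right)} = S + y$
$\frac{47326}{-22607} + \frac{Q{\left(t,-91 \right)}}{24726} = \frac{47326}{-22607} + \frac{-91 + 82}{24726} = 47326 \left(- \frac{1}{22607}\right) - \frac{3}{8242} = - \frac{47326}{22607} - \frac{3}{8242} = - \frac{30009901}{14332838}$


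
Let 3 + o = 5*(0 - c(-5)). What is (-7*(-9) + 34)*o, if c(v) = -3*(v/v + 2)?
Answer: 4074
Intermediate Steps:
c(v) = -9 (c(v) = -3*(1 + 2) = -3*3 = -9)
o = 42 (o = -3 + 5*(0 - 1*(-9)) = -3 + 5*(0 + 9) = -3 + 5*9 = -3 + 45 = 42)
(-7*(-9) + 34)*o = (-7*(-9) + 34)*42 = (63 + 34)*42 = 97*42 = 4074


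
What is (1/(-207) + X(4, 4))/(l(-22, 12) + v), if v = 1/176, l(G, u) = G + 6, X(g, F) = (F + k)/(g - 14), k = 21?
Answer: 91256/582705 ≈ 0.15661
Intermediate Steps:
X(g, F) = (21 + F)/(-14 + g) (X(g, F) = (F + 21)/(g - 14) = (21 + F)/(-14 + g))
l(G, u) = 6 + G
v = 1/176 ≈ 0.0056818
(1/(-207) + X(4, 4))/(l(-22, 12) + v) = (1/(-207) + (21 + 4)/(-14 + 4))/((6 - 22) + 1/176) = (-1/207 + 25/(-10))/(-16 + 1/176) = (-1/207 - 1/10*25)/(-2815/176) = (-1/207 - 5/2)*(-176/2815) = -1037/414*(-176/2815) = 91256/582705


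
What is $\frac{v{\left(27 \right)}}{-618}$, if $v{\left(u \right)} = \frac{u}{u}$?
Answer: $- \frac{1}{618} \approx -0.0016181$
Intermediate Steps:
$v{\left(u \right)} = 1$
$\frac{v{\left(27 \right)}}{-618} = 1 \frac{1}{-618} = 1 \left(- \frac{1}{618}\right) = - \frac{1}{618}$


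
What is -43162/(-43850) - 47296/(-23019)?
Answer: 1533737839/504691575 ≈ 3.0390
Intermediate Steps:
-43162/(-43850) - 47296/(-23019) = -43162*(-1/43850) - 47296*(-1/23019) = 21581/21925 + 47296/23019 = 1533737839/504691575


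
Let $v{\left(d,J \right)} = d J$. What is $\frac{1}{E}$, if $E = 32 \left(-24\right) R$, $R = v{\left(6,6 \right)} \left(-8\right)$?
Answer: $\frac{1}{221184} \approx 4.5211 \cdot 10^{-6}$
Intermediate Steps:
$v{\left(d,J \right)} = J d$
$R = -288$ ($R = 6 \cdot 6 \left(-8\right) = 36 \left(-8\right) = -288$)
$E = 221184$ ($E = 32 \left(-24\right) \left(-288\right) = \left(-768\right) \left(-288\right) = 221184$)
$\frac{1}{E} = \frac{1}{221184}$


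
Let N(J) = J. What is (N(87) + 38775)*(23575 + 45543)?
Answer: 2686063716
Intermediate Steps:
(N(87) + 38775)*(23575 + 45543) = (87 + 38775)*(23575 + 45543) = 38862*69118 = 2686063716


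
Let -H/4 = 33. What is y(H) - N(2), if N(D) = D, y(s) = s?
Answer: -134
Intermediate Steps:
H = -132 (H = -4*33 = -132)
y(H) - N(2) = -132 - 1*2 = -132 - 2 = -134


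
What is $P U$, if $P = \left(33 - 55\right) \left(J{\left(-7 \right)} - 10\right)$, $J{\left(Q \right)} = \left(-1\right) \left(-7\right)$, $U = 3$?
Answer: $198$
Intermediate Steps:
$J{\left(Q \right)} = 7$
$P = 66$ ($P = \left(33 - 55\right) \left(7 - 10\right) = \left(-22\right) \left(-3\right) = 66$)
$P U = 66 \cdot 3 = 198$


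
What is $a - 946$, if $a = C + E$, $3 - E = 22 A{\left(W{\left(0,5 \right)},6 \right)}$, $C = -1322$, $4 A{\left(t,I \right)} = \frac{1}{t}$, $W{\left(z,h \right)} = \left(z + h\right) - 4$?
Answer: $- \frac{4541}{2} \approx -2270.5$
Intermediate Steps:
$W{\left(z,h \right)} = -4 + h + z$ ($W{\left(z,h \right)} = \left(h + z\right) - 4 = -4 + h + z$)
$A{\left(t,I \right)} = \frac{1}{4 t}$
$E = - \frac{5}{2}$ ($E = 3 - 22 \frac{1}{4 \left(-4 + 5 + 0\right)} = 3 - 22 \frac{1}{4 \cdot 1} = 3 - 22 \cdot \frac{1}{4} \cdot 1 = 3 - 22 \cdot \frac{1}{4} = 3 - \frac{11}{2} = - \frac{5}{2} \approx -2.5$)
$a = - \frac{2649}{2}$ ($a = -1322 - \frac{5}{2} = - \frac{2649}{2} \approx -1324.5$)
$a - 946 = - \frac{2649}{2} - 946 = - \frac{4541}{2}$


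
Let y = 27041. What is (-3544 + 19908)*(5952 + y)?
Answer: 539897452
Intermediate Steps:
(-3544 + 19908)*(5952 + y) = (-3544 + 19908)*(5952 + 27041) = 16364*32993 = 539897452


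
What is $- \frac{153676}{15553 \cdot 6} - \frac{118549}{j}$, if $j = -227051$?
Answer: $- \frac{115677349}{102854103} \approx -1.1247$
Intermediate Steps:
$- \frac{153676}{15553 \cdot 6} - \frac{118549}{j} = - \frac{153676}{15553 \cdot 6} - \frac{118549}{-227051} = - \frac{153676}{93318} - - \frac{118549}{227051} = \left(-153676\right) \frac{1}{93318} + \frac{118549}{227051} = - \frac{746}{453} + \frac{118549}{227051} = - \frac{115677349}{102854103}$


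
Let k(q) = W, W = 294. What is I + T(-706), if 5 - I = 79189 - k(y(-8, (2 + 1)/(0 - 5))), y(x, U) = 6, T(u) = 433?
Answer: -78457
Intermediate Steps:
k(q) = 294
I = -78890 (I = 5 - (79189 - 1*294) = 5 - (79189 - 294) = 5 - 1*78895 = 5 - 78895 = -78890)
I + T(-706) = -78890 + 433 = -78457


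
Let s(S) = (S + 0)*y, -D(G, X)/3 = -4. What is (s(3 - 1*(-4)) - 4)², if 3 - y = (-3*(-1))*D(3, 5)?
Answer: 55225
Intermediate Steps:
D(G, X) = 12 (D(G, X) = -3*(-4) = 12)
y = -33 (y = 3 - (-3*(-1))*12 = 3 - 3*12 = 3 - 1*36 = 3 - 36 = -33)
s(S) = -33*S (s(S) = (S + 0)*(-33) = S*(-33) = -33*S)
(s(3 - 1*(-4)) - 4)² = (-33*(3 - 1*(-4)) - 4)² = (-33*(3 + 4) - 4)² = (-33*7 - 4)² = (-231 - 4)² = (-235)² = 55225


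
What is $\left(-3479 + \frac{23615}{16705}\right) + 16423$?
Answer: $\frac{43250627}{3341} \approx 12945.0$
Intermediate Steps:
$\left(-3479 + \frac{23615}{16705}\right) + 16423 = \left(-3479 + 23615 \cdot \frac{1}{16705}\right) + 16423 = \left(-3479 + \frac{4723}{3341}\right) + 16423 = - \frac{11618616}{3341} + 16423 = \frac{43250627}{3341}$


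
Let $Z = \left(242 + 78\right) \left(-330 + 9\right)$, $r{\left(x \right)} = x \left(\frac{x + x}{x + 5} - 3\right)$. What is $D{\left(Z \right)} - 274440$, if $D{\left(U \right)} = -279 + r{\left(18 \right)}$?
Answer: $- \frac{6319131}{23} \approx -2.7475 \cdot 10^{5}$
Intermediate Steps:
$r{\left(x \right)} = x \left(-3 + \frac{2 x}{5 + x}\right)$ ($r{\left(x \right)} = x \left(\frac{2 x}{5 + x} - 3\right) = x \left(-3 + \frac{2 x}{5 + x}\right)$)
$Z = -102720$ ($Z = 320 \left(-321\right) = -102720$)
$D{\left(U \right)} = - \frac{7011}{23}$ ($D{\left(U \right)} = -279 - \frac{18 \left(15 + 18\right)}{5 + 18} = -279 - 18 \cdot \frac{1}{23} \cdot 33 = -279 - \frac{594}{23} = - \frac{7011}{23}$)
$D{\left(Z \right)} - 274440 = - \frac{7011}{23} - 274440 = - \frac{6319131}{23}$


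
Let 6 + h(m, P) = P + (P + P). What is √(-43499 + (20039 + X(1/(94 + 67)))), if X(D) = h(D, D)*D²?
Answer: 11*I*√130270519743/25921 ≈ 153.17*I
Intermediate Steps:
h(m, P) = -6 + 3*P (h(m, P) = -6 + (P + (P + P)) = -6 + (P + 2*P) = -6 + 3*P)
X(D) = D²*(-6 + 3*D) (X(D) = (-6 + 3*D)*D² = D²*(-6 + 3*D))
√(-43499 + (20039 + X(1/(94 + 67)))) = √(-43499 + (20039 + 3*(1/(94 + 67))²*(-2 + 1/(94 + 67)))) = √(-43499 + (20039 + 3*(1/161)²*(-2 + 1/161))) = √(-43499 + (20039 + 3*(1/25921)*(-321/161))) = √(-43499 + (20039 - 963/4173281)) = √(-43499 + 83628376996/4173281) = √(-97905173223/4173281) = 11*I*√130270519743/25921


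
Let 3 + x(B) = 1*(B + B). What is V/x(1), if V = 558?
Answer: -558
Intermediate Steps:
x(B) = -3 + 2*B (x(B) = -3 + 1*(B + B) = -3 + 1*(2*B) = -3 + 2*B)
V/x(1) = 558/(-3 + 2*1) = 558/(-3 + 2) = 558/(-1) = 558*(-1) = -558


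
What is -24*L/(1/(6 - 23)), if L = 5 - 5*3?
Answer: -4080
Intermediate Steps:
L = -10 (L = 5 - 15 = -10)
-24*L/(1/(6 - 23)) = -(-240)/(1/(6 - 23)) = -(-240)/(1/(-17)) = -(-240)/(-1/17) = -(-240)*(-17) = -24*170 = -4080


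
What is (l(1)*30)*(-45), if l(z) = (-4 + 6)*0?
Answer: 0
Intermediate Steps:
l(z) = 0 (l(z) = 2*0 = 0)
(l(1)*30)*(-45) = (0*30)*(-45) = 0*(-45) = 0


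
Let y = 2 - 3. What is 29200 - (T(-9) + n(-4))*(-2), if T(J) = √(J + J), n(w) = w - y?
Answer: 29194 + 6*I*√2 ≈ 29194.0 + 8.4853*I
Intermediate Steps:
y = -1
n(w) = 1 + w (n(w) = w - 1*(-1) = w + 1 = 1 + w)
T(J) = √2*√J (T(J) = √(2*J) = √2*√J)
29200 - (T(-9) + n(-4))*(-2) = 29200 - (√2*√(-9) + (1 - 4))*(-2) = 29200 - (√2*(3*I) - 3)*(-2) = 29200 - (3*I*√2 - 3)*(-2) = 29200 - (-3 + 3*I*√2)*(-2) = 29200 - (6 - 6*I*√2) = 29200 + (-6 + 6*I*√2) = 29194 + 6*I*√2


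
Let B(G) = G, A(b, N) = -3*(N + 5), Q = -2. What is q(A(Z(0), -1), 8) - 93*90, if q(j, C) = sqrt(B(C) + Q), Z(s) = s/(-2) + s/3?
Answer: -8370 + sqrt(6) ≈ -8367.5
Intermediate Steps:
Z(s) = -s/6 (Z(s) = s*(-1/2) + s*(1/3) = -s/2 + s/3 = -s/6)
A(b, N) = -15 - 3*N (A(b, N) = -3*(5 + N) = -15 - 3*N)
q(j, C) = sqrt(-2 + C) (q(j, C) = sqrt(C - 2) = sqrt(-2 + C))
q(A(Z(0), -1), 8) - 93*90 = sqrt(-2 + 8) - 93*90 = sqrt(6) - 8370 = -8370 + sqrt(6)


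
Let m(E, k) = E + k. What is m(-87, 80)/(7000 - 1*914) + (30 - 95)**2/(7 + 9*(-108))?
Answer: -5144021/1174598 ≈ -4.3794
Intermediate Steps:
m(-87, 80)/(7000 - 1*914) + (30 - 95)**2/(7 + 9*(-108)) = (-87 + 80)/(7000 - 1*914) + (30 - 95)**2/(7 + 9*(-108)) = -7/(7000 - 914) + (-65)**2/(7 - 972) = -7/6086 + 4225/(-965) = -7*1/6086 + 4225*(-1/965) = -7/6086 - 845/193 = -5144021/1174598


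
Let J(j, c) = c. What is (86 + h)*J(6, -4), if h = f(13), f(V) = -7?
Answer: -316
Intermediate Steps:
h = -7
(86 + h)*J(6, -4) = (86 - 7)*(-4) = 79*(-4) = -316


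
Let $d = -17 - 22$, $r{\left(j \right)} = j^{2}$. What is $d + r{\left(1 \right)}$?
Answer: $-38$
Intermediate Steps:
$d = -39$ ($d = -17 - 22 = -39$)
$d + r{\left(1 \right)} = -39 + 1^{2} = -39 + 1 = -38$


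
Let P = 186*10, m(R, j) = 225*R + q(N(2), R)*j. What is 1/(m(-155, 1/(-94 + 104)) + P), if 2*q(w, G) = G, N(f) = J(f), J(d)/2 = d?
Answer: -4/132091 ≈ -3.0282e-5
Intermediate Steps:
J(d) = 2*d
N(f) = 2*f
q(w, G) = G/2
m(R, j) = 225*R + R*j/2 (m(R, j) = 225*R + (R/2)*j = 225*R + R*j/2)
P = 1860
1/(m(-155, 1/(-94 + 104)) + P) = 1/((1/2)*(-155)*(450 + 1/(-94 + 104)) + 1860) = 1/((1/2)*(-155)*(450 + 1/10) + 1860) = 1/((1/2)*(-155)*(4501/10) + 1860) = 1/(-139531/4 + 1860) = 1/(-132091/4) = -4/132091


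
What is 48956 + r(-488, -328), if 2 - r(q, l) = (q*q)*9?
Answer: -2094338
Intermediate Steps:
r(q, l) = 2 - 9*q² (r(q, l) = 2 - q*q*9 = 2 - q²*9 = 2 - 9*q²)
48956 + r(-488, -328) = 48956 + (2 - 9*(-488)²) = 48956 + (2 - 9*238144) = 48956 + (2 - 2143296) = 48956 - 2143294 = -2094338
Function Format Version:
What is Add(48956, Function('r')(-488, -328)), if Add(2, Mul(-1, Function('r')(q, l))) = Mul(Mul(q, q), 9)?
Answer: -2094338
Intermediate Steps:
Function('r')(q, l) = Add(2, Mul(-9, Pow(q, 2))) (Function('r')(q, l) = Add(2, Mul(-1, Mul(Mul(q, q), 9))) = Add(2, Mul(-1, Mul(Pow(q, 2), 9))) = Add(2, Mul(-1, Mul(9, Pow(q, 2)))) = Add(2, Mul(-9, Pow(q, 2))))
Add(48956, Function('r')(-488, -328)) = Add(48956, Add(2, Mul(-9, Pow(-488, 2)))) = Add(48956, Add(2, Mul(-9, 238144))) = Add(48956, Add(2, -2143296)) = Add(48956, -2143294) = -2094338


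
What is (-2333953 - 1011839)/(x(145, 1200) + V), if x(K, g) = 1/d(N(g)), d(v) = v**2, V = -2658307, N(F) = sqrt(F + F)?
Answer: 8029900800/6379936799 ≈ 1.2586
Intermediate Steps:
N(F) = sqrt(2)*sqrt(F) (N(F) = sqrt(2*F) = sqrt(2)*sqrt(F))
x(K, g) = 1/(2*g) (x(K, g) = 1/((sqrt(2)*sqrt(g))**2) = 1/(2*g))
(-2333953 - 1011839)/(x(145, 1200) + V) = (-2333953 - 1011839)/((1/2)/1200 - 2658307) = -3345792/((1/2)*(1/1200) - 2658307) = -3345792/(1/2400 - 2658307) = -3345792/(-6379936799/2400) = -3345792*(-2400/6379936799) = 8029900800/6379936799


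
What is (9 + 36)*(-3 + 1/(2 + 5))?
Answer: -900/7 ≈ -128.57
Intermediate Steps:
(9 + 36)*(-3 + 1/(2 + 5)) = 45*(-3 + 1/7) = 45*(-3 + ⅐) = 45*(-20/7) = -900/7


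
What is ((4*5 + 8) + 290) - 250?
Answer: 68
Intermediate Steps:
((4*5 + 8) + 290) - 250 = ((20 + 8) + 290) - 250 = (28 + 290) - 250 = 318 - 250 = 68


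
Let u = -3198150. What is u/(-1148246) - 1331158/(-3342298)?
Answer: 3054416799392/959445077327 ≈ 3.1835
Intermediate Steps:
u/(-1148246) - 1331158/(-3342298) = -3198150/(-1148246) - 1331158/(-3342298) = -3198150*(-1/1148246) - 1331158*(-1/3342298) = 1599075/574123 + 665579/1671149 = 3054416799392/959445077327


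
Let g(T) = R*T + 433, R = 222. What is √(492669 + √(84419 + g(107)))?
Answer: √(492669 + √108606) ≈ 702.14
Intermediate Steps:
g(T) = 433 + 222*T (g(T) = 222*T + 433 = 433 + 222*T)
√(492669 + √(84419 + g(107))) = √(492669 + √(84419 + (433 + 222*107))) = √(492669 + √(84419 + (433 + 23754))) = √(492669 + √(84419 + 24187)) = √(492669 + √108606)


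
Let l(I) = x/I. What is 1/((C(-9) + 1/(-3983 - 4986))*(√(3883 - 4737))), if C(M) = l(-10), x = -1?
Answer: -44845*I*√854/3825493 ≈ -0.34258*I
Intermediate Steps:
l(I) = -1/I
C(M) = ⅒ (C(M) = -1/(-10) = -1*(-⅒) = ⅒)
1/((C(-9) + 1/(-3983 - 4986))*(√(3883 - 4737))) = 1/((⅒ + 1/(-3983 - 4986))*(√(3883 - 4737))) = 1/((⅒ + 1/(-8969))*(√(-854))) = 1/((⅒ - 1/8969)*((I*√854))) = (-I*√854/854)/(8959/89690) = 89690*(-I*√854/854)/8959 = -44845*I*√854/3825493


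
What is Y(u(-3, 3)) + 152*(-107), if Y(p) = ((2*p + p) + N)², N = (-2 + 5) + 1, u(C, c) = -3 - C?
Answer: -16248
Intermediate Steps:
N = 4 (N = 3 + 1 = 4)
Y(p) = (4 + 3*p)² (Y(p) = ((2*p + p) + 4)² = (3*p + 4)² = (4 + 3*p)²)
Y(u(-3, 3)) + 152*(-107) = (4 + 3*(-3 - 1*(-3)))² + 152*(-107) = (4 + 3*(-3 + 3))² - 16264 = (4 + 3*0)² - 16264 = (4 + 0)² - 16264 = 4² - 16264 = 16 - 16264 = -16248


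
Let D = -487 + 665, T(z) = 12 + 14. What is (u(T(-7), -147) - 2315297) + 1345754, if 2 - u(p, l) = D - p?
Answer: -969693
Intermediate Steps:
T(z) = 26
D = 178
u(p, l) = -176 + p (u(p, l) = 2 - (178 - p) = 2 + (-178 + p) = -176 + p)
(u(T(-7), -147) - 2315297) + 1345754 = ((-176 + 26) - 2315297) + 1345754 = (-150 - 2315297) + 1345754 = -2315447 + 1345754 = -969693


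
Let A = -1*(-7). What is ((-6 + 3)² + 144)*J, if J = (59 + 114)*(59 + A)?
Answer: 1746954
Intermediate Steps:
A = 7
J = 11418 (J = (59 + 114)*(59 + 7) = 173*66 = 11418)
((-6 + 3)² + 144)*J = ((-6 + 3)² + 144)*11418 = ((-3)² + 144)*11418 = (9 + 144)*11418 = 153*11418 = 1746954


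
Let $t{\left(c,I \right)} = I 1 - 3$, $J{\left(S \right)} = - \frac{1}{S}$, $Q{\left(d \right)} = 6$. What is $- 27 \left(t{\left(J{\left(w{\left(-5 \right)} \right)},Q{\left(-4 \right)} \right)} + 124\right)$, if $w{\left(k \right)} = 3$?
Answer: $-3429$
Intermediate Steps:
$t{\left(c,I \right)} = -3 + I$ ($t{\left(c,I \right)} = I - 3 = -3 + I$)
$- 27 \left(t{\left(J{\left(w{\left(-5 \right)} \right)},Q{\left(-4 \right)} \right)} + 124\right) = - 27 \left(\left(-3 + 6\right) + 124\right) = - 27 \left(3 + 124\right) = \left(-27\right) 127 = -3429$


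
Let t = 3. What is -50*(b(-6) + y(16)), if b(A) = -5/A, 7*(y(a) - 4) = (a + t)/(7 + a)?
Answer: -119575/483 ≈ -247.57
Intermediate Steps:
y(a) = 4 + (3 + a)/(7*(7 + a)) (y(a) = 4 + ((a + 3)/(7 + a))/7 = 4 + ((3 + a)/(7 + a))/7 = 4 + (3 + a)/(7*(7 + a)))
-50*(b(-6) + y(16)) = -50*(-5/(-6) + (199 + 29*16)/(7*(7 + 16))) = -50*(-5*(-1/6) + (1/7)*(199 + 464)/23) = -50*(5/6 + (1/7)*(1/23)*663) = -50*(5/6 + 663/161) = -50*4783/966 = -119575/483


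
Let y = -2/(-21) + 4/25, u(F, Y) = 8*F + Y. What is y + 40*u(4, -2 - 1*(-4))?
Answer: 714134/525 ≈ 1360.3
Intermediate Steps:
u(F, Y) = Y + 8*F
y = 134/525 (y = -2*(-1/21) + 4*(1/25) = 2/21 + 4/25 = 134/525 ≈ 0.25524)
y + 40*u(4, -2 - 1*(-4)) = 134/525 + 40*((-2 - 1*(-4)) + 8*4) = 134/525 + 40*((-2 + 4) + 32) = 134/525 + 40*(2 + 32) = 134/525 + 40*34 = 134/525 + 1360 = 714134/525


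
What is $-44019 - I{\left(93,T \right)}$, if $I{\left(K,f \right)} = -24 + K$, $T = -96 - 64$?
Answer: $-44088$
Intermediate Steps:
$T = -160$
$-44019 - I{\left(93,T \right)} = -44019 - \left(-24 + 93\right) = -44019 - 69 = -44088$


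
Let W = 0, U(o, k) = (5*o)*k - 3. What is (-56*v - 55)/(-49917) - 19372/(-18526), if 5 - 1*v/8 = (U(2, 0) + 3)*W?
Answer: 168251549/154127057 ≈ 1.0916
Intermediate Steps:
U(o, k) = -3 + 5*k*o (U(o, k) = 5*k*o - 3 = -3 + 5*k*o)
v = 40 (v = 40 - 8*((-3 + 5*0*2) + 3)*0 = 40 - 8*((-3 + 0) + 3)*0 = 40 - 8*(-3 + 3)*0 = 40 - 0*0 = 40 - 8*0 = 40 + 0 = 40)
(-56*v - 55)/(-49917) - 19372/(-18526) = (-56*40 - 55)/(-49917) - 19372/(-18526) = (-2240 - 55)*(-1/49917) - 19372*(-1/18526) = -2295*(-1/49917) + 9686/9263 = 765/16639 + 9686/9263 = 168251549/154127057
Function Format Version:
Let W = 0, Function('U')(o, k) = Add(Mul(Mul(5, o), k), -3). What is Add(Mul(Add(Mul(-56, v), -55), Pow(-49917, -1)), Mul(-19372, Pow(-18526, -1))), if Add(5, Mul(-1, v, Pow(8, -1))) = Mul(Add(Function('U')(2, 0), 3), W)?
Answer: Rational(168251549, 154127057) ≈ 1.0916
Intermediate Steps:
Function('U')(o, k) = Add(-3, Mul(5, k, o)) (Function('U')(o, k) = Add(Mul(5, k, o), -3) = Add(-3, Mul(5, k, o)))
v = 40 (v = Add(40, Mul(-8, Mul(Add(Add(-3, Mul(5, 0, 2)), 3), 0))) = Add(40, Mul(-8, Mul(Add(Add(-3, 0), 3), 0))) = Add(40, Mul(-8, Mul(Add(-3, 3), 0))) = Add(40, Mul(-8, Mul(0, 0))) = Add(40, Mul(-8, 0)) = Add(40, 0) = 40)
Add(Mul(Add(Mul(-56, v), -55), Pow(-49917, -1)), Mul(-19372, Pow(-18526, -1))) = Add(Mul(Add(Mul(-56, 40), -55), Pow(-49917, -1)), Mul(-19372, Pow(-18526, -1))) = Add(Mul(Add(-2240, -55), Rational(-1, 49917)), Mul(-19372, Rational(-1, 18526))) = Add(Mul(-2295, Rational(-1, 49917)), Rational(9686, 9263)) = Add(Rational(765, 16639), Rational(9686, 9263)) = Rational(168251549, 154127057)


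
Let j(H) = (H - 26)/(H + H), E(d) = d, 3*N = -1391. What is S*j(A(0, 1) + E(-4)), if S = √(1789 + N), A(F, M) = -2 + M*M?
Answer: 31*√2982/15 ≈ 112.86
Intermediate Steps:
N = -1391/3 (N = (⅓)*(-1391) = -1391/3 ≈ -463.67)
A(F, M) = -2 + M²
j(H) = (-26 + H)/(2*H) (j(H) = (-26 + H)/((2*H)) = (-26 + H)*(1/(2*H)) = (-26 + H)/(2*H))
S = 2*√2982/3 (S = √(1789 - 1391/3) = √(3976/3) = 2*√2982/3 ≈ 36.405)
S*j(A(0, 1) + E(-4)) = (2*√2982/3)*((-26 + ((-2 + 1²) - 4))/(2*((-2 + 1²) - 4))) = (2*√2982/3)*((-26 + ((-2 + 1) - 4))/(2*((-2 + 1) - 4))) = (2*√2982/3)*((-26 + (-1 - 4))/(2*(-1 - 4))) = (2*√2982/3)*((½)*(-26 - 5)/(-5)) = (2*√2982/3)*((½)*(-⅕)*(-31)) = (2*√2982/3)*(31/10) = 31*√2982/15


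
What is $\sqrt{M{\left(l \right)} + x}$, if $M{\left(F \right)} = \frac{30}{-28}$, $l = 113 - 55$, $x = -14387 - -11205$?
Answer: $\frac{i \sqrt{623882}}{14} \approx 56.419 i$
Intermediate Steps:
$x = -3182$ ($x = -14387 + 11205 = -3182$)
$l = 58$ ($l = 113 - 55 = 58$)
$M{\left(F \right)} = - \frac{15}{14}$ ($M{\left(F \right)} = 30 \left(- \frac{1}{28}\right) = - \frac{15}{14}$)
$\sqrt{M{\left(l \right)} + x} = \sqrt{- \frac{15}{14} - 3182} = \sqrt{- \frac{44563}{14}} = \frac{i \sqrt{623882}}{14}$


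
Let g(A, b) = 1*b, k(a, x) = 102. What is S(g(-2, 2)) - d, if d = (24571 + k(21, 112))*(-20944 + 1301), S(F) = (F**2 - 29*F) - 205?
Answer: 484651480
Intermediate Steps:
g(A, b) = b
S(F) = -205 + F**2 - 29*F
d = -484651739 (d = (24571 + 102)*(-20944 + 1301) = 24673*(-19643) = -484651739)
S(g(-2, 2)) - d = (-205 + 2**2 - 29*2) - 1*(-484651739) = (-205 + 4 - 58) + 484651739 = -259 + 484651739 = 484651480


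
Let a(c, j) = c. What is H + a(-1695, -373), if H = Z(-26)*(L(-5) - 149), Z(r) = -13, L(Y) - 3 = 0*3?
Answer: 203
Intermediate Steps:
L(Y) = 3 (L(Y) = 3 + 0*3 = 3 + 0 = 3)
H = 1898 (H = -13*(3 - 149) = -13*(-146) = 1898)
H + a(-1695, -373) = 1898 - 1695 = 203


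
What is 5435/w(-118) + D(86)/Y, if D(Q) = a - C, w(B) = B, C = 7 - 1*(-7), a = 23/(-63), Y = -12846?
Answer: -1099606960/23874291 ≈ -46.058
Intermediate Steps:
a = -23/63 (a = 23*(-1/63) = -23/63 ≈ -0.36508)
C = 14 (C = 7 + 7 = 14)
D(Q) = -905/63 (D(Q) = -23/63 - 1*14 = -23/63 - 14 = -905/63)
5435/w(-118) + D(86)/Y = 5435/(-118) - 905/63/(-12846) = 5435*(-1/118) - 905/63*(-1/12846) = -5435/118 + 905/809298 = -1099606960/23874291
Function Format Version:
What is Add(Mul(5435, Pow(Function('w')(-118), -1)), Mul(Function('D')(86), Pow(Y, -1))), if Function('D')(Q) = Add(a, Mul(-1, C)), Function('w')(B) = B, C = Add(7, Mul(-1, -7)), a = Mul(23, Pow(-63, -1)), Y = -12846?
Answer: Rational(-1099606960, 23874291) ≈ -46.058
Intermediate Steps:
a = Rational(-23, 63) (a = Mul(23, Rational(-1, 63)) = Rational(-23, 63) ≈ -0.36508)
C = 14 (C = Add(7, 7) = 14)
Function('D')(Q) = Rational(-905, 63) (Function('D')(Q) = Add(Rational(-23, 63), Mul(-1, 14)) = Add(Rational(-23, 63), -14) = Rational(-905, 63))
Add(Mul(5435, Pow(Function('w')(-118), -1)), Mul(Function('D')(86), Pow(Y, -1))) = Add(Mul(5435, Pow(-118, -1)), Mul(Rational(-905, 63), Pow(-12846, -1))) = Add(Mul(5435, Rational(-1, 118)), Mul(Rational(-905, 63), Rational(-1, 12846))) = Add(Rational(-5435, 118), Rational(905, 809298)) = Rational(-1099606960, 23874291)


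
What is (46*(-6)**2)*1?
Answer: 1656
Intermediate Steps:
(46*(-6)**2)*1 = (46*36)*1 = 1656*1 = 1656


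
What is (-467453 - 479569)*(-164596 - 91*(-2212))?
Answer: -34751919312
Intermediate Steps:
(-467453 - 479569)*(-164596 - 91*(-2212)) = -947022*(-164596 + 201292) = -947022*36696 = -34751919312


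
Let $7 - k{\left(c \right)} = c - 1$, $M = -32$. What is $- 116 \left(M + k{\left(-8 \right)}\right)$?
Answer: $1856$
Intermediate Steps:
$k{\left(c \right)} = 8 - c$ ($k{\left(c \right)} = 7 - \left(c - 1\right) = 7 - \left(-1 + c\right) = 8 - c$)
$- 116 \left(M + k{\left(-8 \right)}\right) = - 116 \left(-32 + \left(8 - -8\right)\right) = - 116 \left(-32 + \left(8 + 8\right)\right) = - 116 \left(-32 + 16\right) = \left(-116\right) \left(-16\right) = 1856$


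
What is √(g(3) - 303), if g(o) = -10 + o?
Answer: I*√310 ≈ 17.607*I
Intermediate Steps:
√(g(3) - 303) = √((-10 + 3) - 303) = √(-7 - 303) = √(-310) = I*√310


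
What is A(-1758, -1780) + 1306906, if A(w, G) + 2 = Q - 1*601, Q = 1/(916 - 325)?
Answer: 772025074/591 ≈ 1.3063e+6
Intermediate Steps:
Q = 1/591 ≈ 0.0016920
A(w, G) = -356372/591 (A(w, G) = -2 + (1/591 - 1*601) = -2 + (1/591 - 601) = -2 - 355190/591 = -356372/591)
A(-1758, -1780) + 1306906 = -356372/591 + 1306906 = 772025074/591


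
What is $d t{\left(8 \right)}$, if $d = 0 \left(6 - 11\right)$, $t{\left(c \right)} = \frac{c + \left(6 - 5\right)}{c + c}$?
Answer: $0$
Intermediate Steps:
$t{\left(c \right)} = \frac{1 + c}{2 c}$ ($t{\left(c \right)} = \frac{c + \left(6 - 5\right)}{2 c} = \left(c + 1\right) \frac{1}{2 c} = \left(1 + c\right) \frac{1}{2 c} = \frac{1 + c}{2 c}$)
$d = 0$ ($d = 0 \left(-5\right) = 0$)
$d t{\left(8 \right)} = 0 \frac{1 + 8}{2 \cdot 8} = 0 \cdot \frac{1}{2} \cdot \frac{1}{8} \cdot 9 = 0 \cdot \frac{9}{16} = 0$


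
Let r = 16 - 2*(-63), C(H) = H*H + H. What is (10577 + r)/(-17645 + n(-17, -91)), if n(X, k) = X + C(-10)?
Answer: -10719/17572 ≈ -0.61000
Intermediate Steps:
C(H) = H + H² (C(H) = H² + H = H + H²)
n(X, k) = 90 + X (n(X, k) = X - 10*(1 - 10) = X - 10*(-9) = X + 90 = 90 + X)
r = 142 (r = 16 + 126 = 142)
(10577 + r)/(-17645 + n(-17, -91)) = (10577 + 142)/(-17645 + (90 - 17)) = 10719/(-17645 + 73) = 10719/(-17572) = 10719*(-1/17572) = -10719/17572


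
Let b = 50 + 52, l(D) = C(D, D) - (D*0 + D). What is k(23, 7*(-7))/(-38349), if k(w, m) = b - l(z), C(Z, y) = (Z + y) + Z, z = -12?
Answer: -14/4261 ≈ -0.0032856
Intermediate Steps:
C(Z, y) = y + 2*Z
l(D) = 2*D (l(D) = (D + 2*D) - (D*0 + D) = 3*D - (0 + D) = 3*D - D = 2*D)
b = 102
k(w, m) = 126 (k(w, m) = 102 - 2*(-12) = 102 - 1*(-24) = 102 + 24 = 126)
k(23, 7*(-7))/(-38349) = 126/(-38349) = 126*(-1/38349) = -14/4261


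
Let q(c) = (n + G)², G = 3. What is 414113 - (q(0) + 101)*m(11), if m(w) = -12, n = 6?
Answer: 416297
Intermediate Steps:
q(c) = 81 (q(c) = (6 + 3)² = 9² = 81)
414113 - (q(0) + 101)*m(11) = 414113 - (81 + 101)*(-12) = 414113 - 182*(-12) = 414113 - 1*(-2184) = 414113 + 2184 = 416297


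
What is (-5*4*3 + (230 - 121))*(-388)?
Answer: -19012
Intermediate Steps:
(-5*4*3 + (230 - 121))*(-388) = (-20*3 + 109)*(-388) = (-60 + 109)*(-388) = 49*(-388) = -19012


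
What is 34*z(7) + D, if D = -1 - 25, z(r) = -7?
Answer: -264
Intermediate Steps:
D = -26
34*z(7) + D = 34*(-7) - 26 = -238 - 26 = -264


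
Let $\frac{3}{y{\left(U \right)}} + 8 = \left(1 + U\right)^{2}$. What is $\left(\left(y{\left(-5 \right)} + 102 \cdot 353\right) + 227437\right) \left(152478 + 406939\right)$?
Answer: $\frac{1178997620099}{8} \approx 1.4737 \cdot 10^{11}$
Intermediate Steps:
$y{\left(U \right)} = \frac{3}{-8 + \left(1 + U\right)^{2}}$
$\left(\left(y{\left(-5 \right)} + 102 \cdot 353\right) + 227437\right) \left(152478 + 406939\right) = \left(\left(\frac{3}{-8 + \left(1 - 5\right)^{2}} + 102 \cdot 353\right) + 227437\right) \left(152478 + 406939\right) = \left(\left(\frac{3}{-8 + \left(-4\right)^{2}} + 36006\right) + 227437\right) 559417 = \left(\left(\frac{3}{-8 + 16} + 36006\right) + 227437\right) 559417 = \left(\left(\frac{3}{8} + 36006\right) + 227437\right) 559417 = \left(\frac{288051}{8} + 227437\right) 559417 = \frac{2107547}{8} \cdot 559417 = \frac{1178997620099}{8}$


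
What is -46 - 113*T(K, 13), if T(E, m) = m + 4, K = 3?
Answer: -1967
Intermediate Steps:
T(E, m) = 4 + m
-46 - 113*T(K, 13) = -46 - 113*(4 + 13) = -46 - 113*17 = -46 - 1921 = -1967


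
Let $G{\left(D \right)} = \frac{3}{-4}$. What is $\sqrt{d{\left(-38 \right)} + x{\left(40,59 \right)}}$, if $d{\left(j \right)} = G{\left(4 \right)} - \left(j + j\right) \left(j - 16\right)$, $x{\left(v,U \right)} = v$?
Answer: $\frac{i \sqrt{16259}}{2} \approx 63.755 i$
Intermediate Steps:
$G{\left(D \right)} = - \frac{3}{4}$ ($G{\left(D \right)} = 3 \left(- \frac{1}{4}\right) = - \frac{3}{4}$)
$d{\left(j \right)} = - \frac{3}{4} - 2 j \left(-16 + j\right)$ ($d{\left(j \right)} = - \frac{3}{4} - \left(j + j\right) \left(j - 16\right) = - \frac{3}{4} - 2 j \left(-16 + j\right)$)
$\sqrt{d{\left(-38 \right)} + x{\left(40,59 \right)}} = \sqrt{\left(- \frac{3}{4} - 2 \left(-38\right)^{2} + 32 \left(-38\right)\right) + 40} = \sqrt{\left(- \frac{3}{4} - 2888 - 1216\right) + 40} = \sqrt{- \frac{16419}{4} + 40} = \sqrt{- \frac{16259}{4}} = \frac{i \sqrt{16259}}{2}$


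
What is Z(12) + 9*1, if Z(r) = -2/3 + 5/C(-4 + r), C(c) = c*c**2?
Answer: 12815/1536 ≈ 8.3431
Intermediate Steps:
C(c) = c**3
Z(r) = -2/3 + 5/(-4 + r)**3 (Z(r) = -2/3 + 5/((-4 + r)**3) = -2*1/3 + 5/(-4 + r)**3 = -2/3 + 5/(-4 + r)**3)
Z(12) + 9*1 = (-2/3 + 5/(-4 + 12)**3) + 9*1 = (-2/3 + 5/8**3) + 9 = (-2/3 + 5*(1/512)) + 9 = (-2/3 + 5/512) + 9 = -1009/1536 + 9 = 12815/1536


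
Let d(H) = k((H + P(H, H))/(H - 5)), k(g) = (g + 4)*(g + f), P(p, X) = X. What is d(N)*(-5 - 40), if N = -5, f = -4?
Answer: 675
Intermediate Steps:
k(g) = (-4 + g)*(4 + g) (k(g) = (g + 4)*(g - 4) = (4 + g)*(-4 + g) = (-4 + g)*(4 + g))
d(H) = -16 + 4*H²/(-5 + H)² (d(H) = -16 + ((H + H)/(H - 5))² = -16 + ((2*H)/(-5 + H))² = -16 + (2*H/(-5 + H))² = -16 + 4*H²/(-5 + H)²)
d(N)*(-5 - 40) = (-16 + 4*(-5)²/(-5 - 5)²)*(-5 - 40) = (-16 + 4*25/(-10)²)*(-45) = (-16 + 4*25*(1/100))*(-45) = (-16 + 1)*(-45) = -15*(-45) = 675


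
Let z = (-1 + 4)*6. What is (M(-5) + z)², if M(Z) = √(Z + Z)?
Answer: (18 + I*√10)² ≈ 314.0 + 113.84*I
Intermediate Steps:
z = 18 (z = 3*6 = 18)
M(Z) = √2*√Z (M(Z) = √(2*Z) = √2*√Z)
(M(-5) + z)² = (√2*√(-5) + 18)² = (√2*(I*√5) + 18)² = (I*√10 + 18)² = (18 + I*√10)²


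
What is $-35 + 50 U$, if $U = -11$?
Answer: $-585$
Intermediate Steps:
$-35 + 50 U = -35 + 50 \left(-11\right) = -35 - 550 = -585$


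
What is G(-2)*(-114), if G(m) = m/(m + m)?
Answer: -57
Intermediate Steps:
G(m) = ½ (G(m) = m/((2*m)) = m*(1/(2*m)) = ½)
G(-2)*(-114) = (½)*(-114) = -57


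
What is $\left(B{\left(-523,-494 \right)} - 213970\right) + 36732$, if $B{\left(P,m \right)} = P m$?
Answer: $81124$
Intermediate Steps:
$\left(B{\left(-523,-494 \right)} - 213970\right) + 36732 = \left(\left(-523\right) \left(-494\right) - 213970\right) + 36732 = \left(258362 - 213970\right) + 36732 = 44392 + 36732 = 81124$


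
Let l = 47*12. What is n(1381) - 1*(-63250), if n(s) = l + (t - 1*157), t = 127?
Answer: 63784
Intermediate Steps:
l = 564
n(s) = 534 (n(s) = 564 + (127 - 1*157) = 564 + (127 - 157) = 564 - 30 = 534)
n(1381) - 1*(-63250) = 534 - 1*(-63250) = 534 + 63250 = 63784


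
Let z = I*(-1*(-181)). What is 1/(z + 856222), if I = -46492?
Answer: -1/7558830 ≈ -1.3230e-7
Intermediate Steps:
z = -8415052 (z = -(-46492)*(-181) = -46492*181 = -8415052)
1/(z + 856222) = 1/(-8415052 + 856222) = 1/(-7558830) = -1/7558830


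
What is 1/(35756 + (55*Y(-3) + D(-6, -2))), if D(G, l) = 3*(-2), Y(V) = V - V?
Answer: 1/35750 ≈ 2.7972e-5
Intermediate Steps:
Y(V) = 0
D(G, l) = -6
1/(35756 + (55*Y(-3) + D(-6, -2))) = 1/(35756 + (55*0 - 6)) = 1/(35756 + (0 - 6)) = 1/(35756 - 6) = 1/35750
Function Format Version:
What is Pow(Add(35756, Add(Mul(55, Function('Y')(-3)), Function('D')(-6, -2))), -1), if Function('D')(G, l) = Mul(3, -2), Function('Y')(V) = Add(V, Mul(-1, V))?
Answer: Rational(1, 35750) ≈ 2.7972e-5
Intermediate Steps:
Function('Y')(V) = 0
Function('D')(G, l) = -6
Pow(Add(35756, Add(Mul(55, Function('Y')(-3)), Function('D')(-6, -2))), -1) = Pow(Add(35756, Add(Mul(55, 0), -6)), -1) = Pow(Add(35756, Add(0, -6)), -1) = Pow(Add(35756, -6), -1) = Pow(35750, -1) = Rational(1, 35750)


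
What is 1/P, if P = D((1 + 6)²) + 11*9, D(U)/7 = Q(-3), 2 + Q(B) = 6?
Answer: 1/127 ≈ 0.0078740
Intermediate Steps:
Q(B) = 4 (Q(B) = -2 + 6 = 4)
D(U) = 28 (D(U) = 7*4 = 28)
P = 127 (P = 28 + 11*9 = 28 + 99 = 127)
1/P = 1/127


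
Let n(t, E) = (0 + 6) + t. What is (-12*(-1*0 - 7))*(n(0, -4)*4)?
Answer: 2016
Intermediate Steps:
n(t, E) = 6 + t
(-12*(-1*0 - 7))*(n(0, -4)*4) = (-12*(-1*0 - 7))*((6 + 0)*4) = (-12*(0 - 7))*(6*4) = -12*(-7)*24 = 84*24 = 2016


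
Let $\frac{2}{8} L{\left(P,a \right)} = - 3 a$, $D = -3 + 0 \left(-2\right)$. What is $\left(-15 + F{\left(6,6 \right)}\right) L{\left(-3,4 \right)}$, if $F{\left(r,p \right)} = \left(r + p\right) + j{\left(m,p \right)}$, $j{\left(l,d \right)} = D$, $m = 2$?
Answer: $288$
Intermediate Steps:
$D = -3$ ($D = -3 + 0 = -3$)
$j{\left(l,d \right)} = -3$
$F{\left(r,p \right)} = -3 + p + r$ ($F{\left(r,p \right)} = \left(r + p\right) - 3 = \left(p + r\right) - 3 = -3 + p + r$)
$L{\left(P,a \right)} = - 12 a$ ($L{\left(P,a \right)} = 4 \left(- 3 a\right) = - 12 a$)
$\left(-15 + F{\left(6,6 \right)}\right) L{\left(-3,4 \right)} = \left(-15 + \left(-3 + 6 + 6\right)\right) \left(\left(-12\right) 4\right) = \left(-15 + 9\right) \left(-48\right) = \left(-6\right) \left(-48\right) = 288$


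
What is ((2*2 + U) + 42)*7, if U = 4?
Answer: 350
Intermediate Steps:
((2*2 + U) + 42)*7 = ((2*2 + 4) + 42)*7 = ((4 + 4) + 42)*7 = (8 + 42)*7 = 50*7 = 350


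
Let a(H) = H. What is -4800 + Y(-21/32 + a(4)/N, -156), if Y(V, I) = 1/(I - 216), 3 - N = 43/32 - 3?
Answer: -1785601/372 ≈ -4800.0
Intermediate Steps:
N = 149/32 (N = 3 - (43/32 - 3) = 3 - 1*(-53/32) = 3 + 53/32 = 149/32 ≈ 4.6563)
Y(V, I) = 1/(-216 + I)
-4800 + Y(-21/32 + a(4)/N, -156) = -4800 + 1/(-216 - 156) = -4800 + 1/(-372) = -4800 - 1/372 = -1785601/372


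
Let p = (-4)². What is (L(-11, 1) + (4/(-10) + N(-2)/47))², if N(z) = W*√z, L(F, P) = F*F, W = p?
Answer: 803199481/55225 + 19296*I*√2/235 ≈ 14544.0 + 116.12*I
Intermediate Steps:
p = 16
W = 16
L(F, P) = F²
N(z) = 16*√z
(L(-11, 1) + (4/(-10) + N(-2)/47))² = ((-11)² + (4/(-10) + (16*√(-2))/47))² = (121 + (4*(-⅒) + (16*(I*√2))*(1/47)))² = (121 + (-⅖ + (16*I*√2)*(1/47)))² = (121 + (-⅖ + 16*I*√2/47))² = (603/5 + 16*I*√2/47)²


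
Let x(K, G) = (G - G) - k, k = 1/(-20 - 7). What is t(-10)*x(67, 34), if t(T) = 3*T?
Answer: -10/9 ≈ -1.1111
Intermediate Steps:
k = -1/27 (k = 1/(-27) = -1/27 ≈ -0.037037)
x(K, G) = 1/27 (x(K, G) = (G - G) - 1*(-1/27) = 0 + 1/27 = 1/27)
t(-10)*x(67, 34) = (3*(-10))*(1/27) = -30*1/27 = -10/9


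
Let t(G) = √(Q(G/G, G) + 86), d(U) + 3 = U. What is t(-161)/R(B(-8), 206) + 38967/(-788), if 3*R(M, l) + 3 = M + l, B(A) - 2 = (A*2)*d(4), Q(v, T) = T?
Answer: -38967/788 + 5*I*√3/63 ≈ -49.451 + 0.13746*I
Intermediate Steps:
d(U) = -3 + U
t(G) = √(86 + G) (t(G) = √(G + 86) = √(86 + G))
B(A) = 2 + 2*A (B(A) = 2 + (A*2)*(-3 + 4) = 2 + (2*A)*1 = 2 + 2*A)
R(M, l) = -1 + M/3 + l/3 (R(M, l) = -1 + (M + l)/3 = -1 + (M/3 + l/3) = -1 + M/3 + l/3)
t(-161)/R(B(-8), 206) + 38967/(-788) = √(86 - 161)/(-1 + (2 + 2*(-8))/3 + (⅓)*206) + 38967/(-788) = √(-75)/(-1 + (2 - 16)/3 + 206/3) + 38967*(-1/788) = (5*I*√3)/(-1 + (⅓)*(-14) + 206/3) - 38967/788 = (5*I*√3)/(-1 - 14/3 + 206/3) - 38967/788 = (5*I*√3)/63 - 38967/788 = (5*I*√3)*(1/63) - 38967/788 = 5*I*√3/63 - 38967/788 = -38967/788 + 5*I*√3/63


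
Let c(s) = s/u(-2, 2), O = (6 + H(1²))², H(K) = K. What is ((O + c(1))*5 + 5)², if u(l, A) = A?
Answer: 255025/4 ≈ 63756.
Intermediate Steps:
O = 49 (O = (6 + 1²)² = (6 + 1)² = 7² = 49)
c(s) = s/2
((O + c(1))*5 + 5)² = ((49 + (½)*1)*5 + 5)² = ((49 + ½)*5 + 5)² = ((99/2)*5 + 5)² = (495/2 + 5)² = (505/2)² = 255025/4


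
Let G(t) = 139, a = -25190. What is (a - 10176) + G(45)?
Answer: -35227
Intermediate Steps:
(a - 10176) + G(45) = (-25190 - 10176) + 139 = -35366 + 139 = -35227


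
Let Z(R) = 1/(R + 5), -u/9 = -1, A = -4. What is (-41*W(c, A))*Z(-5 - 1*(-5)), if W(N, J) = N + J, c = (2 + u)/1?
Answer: -287/5 ≈ -57.400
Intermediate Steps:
u = 9 (u = -9*(-1) = 9)
c = 11 (c = (2 + 9)/1 = 11*1 = 11)
Z(R) = 1/(5 + R)
W(N, J) = J + N
(-41*W(c, A))*Z(-5 - 1*(-5)) = (-41*(-4 + 11))/(5 + (-5 - 1*(-5))) = (-41*7)/(5 + (-5 + 5)) = -287/(5 + 0) = -287/5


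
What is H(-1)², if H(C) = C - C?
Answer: 0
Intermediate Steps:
H(C) = 0
H(-1)² = 0² = 0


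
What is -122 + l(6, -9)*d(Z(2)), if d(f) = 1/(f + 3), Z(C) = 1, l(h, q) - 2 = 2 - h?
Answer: -245/2 ≈ -122.50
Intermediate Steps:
l(h, q) = 4 - h (l(h, q) = 2 + (2 - h) = 4 - h)
d(f) = 1/(3 + f)
-122 + l(6, -9)*d(Z(2)) = -122 + (4 - 1*6)/(3 + 1) = -122 + (4 - 6)/4 = -122 - 2*1/4 = -122 - 1/2 = -245/2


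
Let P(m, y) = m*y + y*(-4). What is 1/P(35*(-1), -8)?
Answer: 1/312 ≈ 0.0032051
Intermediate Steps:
P(m, y) = -4*y + m*y (P(m, y) = m*y - 4*y = -4*y + m*y)
1/P(35*(-1), -8) = 1/(-8*(-4 + 35*(-1))) = 1/(-8*(-4 - 35)) = 1/(-8*(-39)) = 1/312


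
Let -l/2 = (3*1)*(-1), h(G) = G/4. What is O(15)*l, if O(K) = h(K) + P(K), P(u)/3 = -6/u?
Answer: 153/10 ≈ 15.300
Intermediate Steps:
h(G) = G/4 (h(G) = G*(¼) = G/4)
P(u) = -18/u (P(u) = 3*(-6/u) = -18/u)
l = 6 (l = -2*3*1*(-1) = -6*(-1) = -2*(-3) = 6)
O(K) = -18/K + K/4 (O(K) = K/4 - 18/K = -18/K + K/4)
O(15)*l = (-18/15 + (¼)*15)*6 = (-18*1/15 + 15/4)*6 = (-6/5 + 15/4)*6 = (51/20)*6 = 153/10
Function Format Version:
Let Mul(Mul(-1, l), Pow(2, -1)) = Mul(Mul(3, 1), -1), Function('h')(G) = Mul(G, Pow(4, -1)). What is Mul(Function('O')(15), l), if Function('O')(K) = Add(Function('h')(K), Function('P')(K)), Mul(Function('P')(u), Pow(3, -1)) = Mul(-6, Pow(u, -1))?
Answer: Rational(153, 10) ≈ 15.300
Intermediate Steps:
Function('h')(G) = Mul(Rational(1, 4), G) (Function('h')(G) = Mul(G, Rational(1, 4)) = Mul(Rational(1, 4), G))
Function('P')(u) = Mul(-18, Pow(u, -1)) (Function('P')(u) = Mul(3, Mul(-6, Pow(u, -1))) = Mul(-18, Pow(u, -1)))
l = 6 (l = Mul(-2, Mul(Mul(3, 1), -1)) = Mul(-2, Mul(3, -1)) = Mul(-2, -3) = 6)
Function('O')(K) = Add(Mul(-18, Pow(K, -1)), Mul(Rational(1, 4), K)) (Function('O')(K) = Add(Mul(Rational(1, 4), K), Mul(-18, Pow(K, -1))) = Add(Mul(-18, Pow(K, -1)), Mul(Rational(1, 4), K)))
Mul(Function('O')(15), l) = Mul(Add(Mul(-18, Pow(15, -1)), Mul(Rational(1, 4), 15)), 6) = Mul(Add(Mul(-18, Rational(1, 15)), Rational(15, 4)), 6) = Mul(Add(Rational(-6, 5), Rational(15, 4)), 6) = Mul(Rational(51, 20), 6) = Rational(153, 10)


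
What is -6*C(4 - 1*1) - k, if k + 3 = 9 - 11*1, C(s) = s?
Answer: -13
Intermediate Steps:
k = -5 (k = -3 + (9 - 11*1) = -3 + (9 - 11) = -3 - 2 = -5)
-6*C(4 - 1*1) - k = -6*(4 - 1*1) - 1*(-5) = -6*(4 - 1) + 5 = -6*3 + 5 = -18 + 5 = -13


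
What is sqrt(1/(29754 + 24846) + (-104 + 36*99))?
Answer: sqrt(103148136546)/5460 ≈ 58.822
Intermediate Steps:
sqrt(1/(29754 + 24846) + (-104 + 36*99)) = sqrt(1/54600 + (-104 + 3564)) = sqrt(1/54600 + 3460) = sqrt(188916001/54600) = sqrt(103148136546)/5460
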